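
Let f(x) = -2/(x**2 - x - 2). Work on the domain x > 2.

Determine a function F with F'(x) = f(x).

An antiderivative is F(x) = 2*(-log(x - 2) + log(x + 1))/3.

Factor the denominator ((x - 2)*(x + 1)) and decompose: f = 2/(3*(x + 1)) - 2/(3*(x - 2)); each piece integrates to a log, atan, or power term.
Check: d/dx[2*(-log(x - 2) + log(x + 1))/3] = -2/(x**2 - x - 2) = f(x).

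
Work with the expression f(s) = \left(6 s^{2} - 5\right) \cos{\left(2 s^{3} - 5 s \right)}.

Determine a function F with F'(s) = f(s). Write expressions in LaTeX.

An antiderivative is F(s) = \sin{\left(2 s^{3} - 5 s \right)}.

The substitution u = 2 s^{3} - 5 s works: f is exactly (dF/du)*(du/ds) for that inner function.
Check: d/ds[\sin{\left(2 s^{3} - 5 s \right)}] = 6 s^{2} \cos{\left(2 s^{3} - 5 s \right)} - 5 \cos{\left(2 s^{3} - 5 s \right)}, which equals f(s).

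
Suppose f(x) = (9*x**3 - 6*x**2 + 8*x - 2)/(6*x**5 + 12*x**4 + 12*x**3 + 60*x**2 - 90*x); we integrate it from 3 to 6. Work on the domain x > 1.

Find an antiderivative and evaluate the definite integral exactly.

Factor the denominator (6*x*(x - 1)*(x + 3)*(x**2 + 5)) and decompose: f = (99*x + 200)/(420*(x**2 + 5)) - 323/(1008*(x + 3)) + 1/(16*(x - 1)) + 1/(45*x); each piece integrates to a log, atan, or power term.
F(x) = log(x)/45 + log(x - 1)/16 - 323*log(x + 3)/1008 + 33*log(x**2 + 5)/280 + 2*sqrt(5)*atan(sqrt(5)*x/5)/21 is an antiderivative of f.
Check: d/dx[log(x)/45 + log(x - 1)/16 - 323*log(x + 3)/1008 + 33*log(x**2 + 5)/280 + 2*sqrt(5)*atan(sqrt(5)*x/5)/21] = (9*x**3 - 6*x**2 + 8*x - 2)/(6*x**5 + 12*x**4 + 12*x**3 + 60*x**2 - 90*x) = f(x).
F(6) = -323*log(9)/1008 + log(6)/45 + log(5)/16 + 2*sqrt(5)*atan(6*sqrt(5)/5)/21 + 33*log(41)/280; F(3) = -323*log(6)/1008 + log(3)/45 + log(2)/16 + 2*sqrt(5)*atan(3*sqrt(5)/5)/21 + 33*log(14)/280.
Integral = F(6) - F(3) = -323*log(9)/1008 - 33*log(14)/280 - 2*sqrt(5)*atan(3*sqrt(5)/5)/21 - log(2)/16 - log(3)/45 + log(5)/16 + 2*sqrt(5)*atan(6*sqrt(5)/5)/21 + 33*log(41)/280 + 1727*log(6)/5040.

Antiderivative: F(x) = log(x)/45 + log(x - 1)/16 - 323*log(x + 3)/1008 + 33*log(x**2 + 5)/280 + 2*sqrt(5)*atan(sqrt(5)*x/5)/21; value = -323*log(9)/1008 - 33*log(14)/280 - 2*sqrt(5)*atan(3*sqrt(5)/5)/21 - log(2)/16 - log(3)/45 + log(5)/16 + 2*sqrt(5)*atan(6*sqrt(5)/5)/21 + 33*log(41)/280 + 1727*log(6)/5040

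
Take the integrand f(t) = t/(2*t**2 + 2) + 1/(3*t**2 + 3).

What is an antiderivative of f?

The integrand splits into summands that can be handled one at a time.
Check: d/dt[log(t**2 + 1)/4 + atan(t)/3] = (3*t + 2)/(6*t**2 + 6), which equals f(t).

An antiderivative is F(t) = log(t**2 + 1)/4 + atan(t)/3.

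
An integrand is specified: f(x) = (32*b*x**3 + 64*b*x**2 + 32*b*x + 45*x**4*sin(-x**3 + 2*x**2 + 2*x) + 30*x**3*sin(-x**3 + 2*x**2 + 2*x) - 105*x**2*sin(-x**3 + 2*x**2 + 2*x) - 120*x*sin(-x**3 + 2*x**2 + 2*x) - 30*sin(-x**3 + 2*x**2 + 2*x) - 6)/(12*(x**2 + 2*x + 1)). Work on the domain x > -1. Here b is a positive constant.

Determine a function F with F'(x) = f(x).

An antiderivative is F(x) = 4*b*x**2/3 + 5*cos(-x**3 + 2*x**2 + 2*x)/4 + 1/(2*(x + 1)).

Since d/dx undoes antidifferentiation here, F'(x) = f(x) is required of F(x).
Check: d/dx[4*b*x**2/3 + 5*cos(-x**3 + 2*x**2 + 2*x)/4 + 1/(2*(x + 1))] = (32*b*x**3 + 64*b*x**2 + 32*b*x + 45*x**4*sin(-x**3 + 2*x**2 + 2*x) + 30*x**3*sin(-x**3 + 2*x**2 + 2*x) - 105*x**2*sin(-x**3 + 2*x**2 + 2*x) - 120*x*sin(-x**3 + 2*x**2 + 2*x) - 30*sin(-x**3 + 2*x**2 + 2*x) - 6)/(12*x**2 + 24*x + 12), which equals f(x).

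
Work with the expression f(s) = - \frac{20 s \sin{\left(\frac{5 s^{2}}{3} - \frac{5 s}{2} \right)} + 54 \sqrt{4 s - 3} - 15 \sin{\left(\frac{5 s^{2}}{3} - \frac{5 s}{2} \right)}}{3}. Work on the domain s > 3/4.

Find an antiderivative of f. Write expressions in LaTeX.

Whatever form F(s) takes, F'(s) = f(s) is non-negotiable.
Check: d/ds[- 12 s \sqrt{4 s - 3} + 9 \sqrt{4 s - 3} + 2 \cos{\left(\frac{5 s^{2}}{3} - \frac{5 s}{2} \right)}] = \frac{- 20 s \sqrt{4 s - 3} \sin{\left(\frac{5 s^{2}}{3} - \frac{5 s}{2} \right)} - 216 s + 15 \sqrt{4 s - 3} \sin{\left(\frac{5 s^{2}}{3} - \frac{5 s}{2} \right)} + 162}{3 \sqrt{4 s - 3}}, which equals f(s).

An antiderivative is F(s) = - 12 s \sqrt{4 s - 3} + 9 \sqrt{4 s - 3} + 2 \cos{\left(\frac{5 s^{2}}{3} - \frac{5 s}{2} \right)}.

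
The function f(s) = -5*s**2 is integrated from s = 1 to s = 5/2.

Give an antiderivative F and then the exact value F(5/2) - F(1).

Check any antiderivative F(s) by computing F'(s) and comparing it with f(s).
F(s) = -5*s**3/3 is an antiderivative of f.
Check: d/ds[-5*s**3/3] = -5*s**2 = f(s).
F(5/2) = -625/24; F(1) = -5/3.
Integral = F(5/2) - F(1) = -195/8.

Antiderivative: F(s) = -5*s**3/3; value = -195/8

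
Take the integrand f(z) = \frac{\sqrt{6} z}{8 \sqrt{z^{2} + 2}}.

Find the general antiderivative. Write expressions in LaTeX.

F(z) = \frac{\sqrt{6} \sqrt{z^{2} + 2}}{8} + C

The substitution u = \frac{3 z^{2}}{2} + 3 works: f is exactly (dF/du)*(du/dz) for that inner function.
Check: d/dz[\frac{\sqrt{6} \sqrt{z^{2} + 2}}{8}] = \frac{\sqrt{6} z}{8 \sqrt{z^{2} + 2}} = f(z).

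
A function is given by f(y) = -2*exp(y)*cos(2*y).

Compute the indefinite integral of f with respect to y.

A candidate is checked by its d/dy: the result must match f(y).
Check: d/dy[-2*(2*sin(2*y) + cos(2*y))*exp(y)/5] = -2*exp(y)*cos(2*y) = f(y).

F(y) = -2*(2*sin(2*y) + cos(2*y))*exp(y)/5 + C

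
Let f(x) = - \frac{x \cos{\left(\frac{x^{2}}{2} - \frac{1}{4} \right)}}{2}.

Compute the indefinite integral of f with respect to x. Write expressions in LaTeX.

F(x) = - \frac{\sin{\left(\frac{x^{2}}{2} - \frac{1}{4} \right)}}{2} + C

f matches the chain-rule pattern g'(h)*h' with inner function h(x) = \frac{x^{2}}{2} - \frac{1}{4}; substituting u = h(x) collapses the integral.
Check: d/dx[- \frac{\sin{\left(\frac{x^{2}}{2} - \frac{1}{4} \right)}}{2}] = - \frac{x \cos{\left(\frac{x^{2}}{2} - \frac{1}{4} \right)}}{2} = f(x).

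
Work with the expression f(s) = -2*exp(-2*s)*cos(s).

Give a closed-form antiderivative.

Check any antiderivative F(s) by computing F'(s) and comparing it with f(s).
Check: d/ds[2*(-sin(s) + 2*cos(s))*exp(-2*s)/5] = -2*exp(-2*s)*cos(s) = f(s).

An antiderivative is F(s) = 2*(-sin(s) + 2*cos(s))*exp(-2*s)/5.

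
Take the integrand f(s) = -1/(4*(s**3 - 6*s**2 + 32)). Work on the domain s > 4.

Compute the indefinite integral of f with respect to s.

Factor the denominator (4*(s - 4)**2*(s + 2)) and decompose: f = -1/(144*(s + 2)) + 1/(144*(s - 4)) - 1/(24*(s - 4)**2); each piece integrates to a log, atan, or power term.
Check: d/ds[(s*log(s - 4) - s*log(s + 2) - 4*log(s - 4) + 4*log(s + 2) + 6)/(144*s - 576)] = -1/(4*s**3 - 24*s**2 + 128), which equals f(s).

F(s) = (s*log(s - 4) - s*log(s + 2) - 4*log(s - 4) + 4*log(s + 2) + 6)/(144*s - 576) + C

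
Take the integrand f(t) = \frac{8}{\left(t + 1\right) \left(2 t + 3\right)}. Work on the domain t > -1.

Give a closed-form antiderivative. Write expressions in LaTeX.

Factor the denominator (\left(t + 1\right) \left(2 t + 3\right)) and decompose: f = - \frac{16}{2 t + 3} + \frac{8}{t + 1}; each piece integrates to a log, atan, or power term.
Check: d/dt[8 \log{\left(t + 1 \right)} - 8 \log{\left(t + \frac{3}{2} \right)}] = \frac{8}{2 t^{2} + 5 t + 3}, which equals f(t).

An antiderivative is F(t) = 8 \log{\left(t + 1 \right)} - 8 \log{\left(t + \frac{3}{2} \right)}.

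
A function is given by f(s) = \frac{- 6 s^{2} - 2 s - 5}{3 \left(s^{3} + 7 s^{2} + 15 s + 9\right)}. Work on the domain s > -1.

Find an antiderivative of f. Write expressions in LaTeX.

The denominator factors as 3 \left(s + 1\right) \left(s + 3\right)^{2}; partial fractions split f into directly integrable pieces: - \frac{5}{4 \left(s + 3\right)} + \frac{53}{6 \left(s + 3\right)^{2}} - \frac{3}{4 \left(s + 1\right)}.
Check: d/ds[- \frac{3 \log{\left(s + 1 \right)}}{4} - \frac{5 \log{\left(s + 3 \right)}}{4} - \frac{53}{6 s + 18}] = \frac{- 6 s^{2} - 2 s - 5}{3 s^{3} + 21 s^{2} + 45 s + 27}, which equals f(s).

An antiderivative is F(s) = - \frac{3 \log{\left(s + 1 \right)}}{4} - \frac{5 \log{\left(s + 3 \right)}}{4} - \frac{53}{6 s + 18}.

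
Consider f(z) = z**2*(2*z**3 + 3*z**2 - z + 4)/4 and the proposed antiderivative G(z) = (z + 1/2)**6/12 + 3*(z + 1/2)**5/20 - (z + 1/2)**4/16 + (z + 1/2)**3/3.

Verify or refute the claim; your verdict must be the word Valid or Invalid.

d/dz[G] = z**5/2 + 2*z**4 + 5*z**3/2 + 19*z**2/8 + 43*z/32 + 9/32
d/dz[G] - f(z) = 5*z**4/4 + 11*z**3/4 + 11*z**2/8 + 43*z/32 + 9/32 != 0.

Invalid: d/dz[G] - f = 5*z**4/4 + 11*z**3/4 + 11*z**2/8 + 43*z/32 + 9/32, which is not 0.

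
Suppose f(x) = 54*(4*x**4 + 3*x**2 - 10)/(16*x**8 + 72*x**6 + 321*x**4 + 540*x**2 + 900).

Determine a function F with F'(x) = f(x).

An antiderivative is F(x) = -18*x/(4*x**4 + 9*x**2 + 30).

f has the shape u'v + uv' for u = -3*x and v = 1/(2*x**4/3 + 3*x**2/2 + 5) — it is the derivative of the product u*v.
Check: d/dx[-18*x/(4*x**4 + 9*x**2 + 30)] = (216*x**4 + 162*x**2 - 540)/(16*x**8 + 72*x**6 + 321*x**4 + 540*x**2 + 900), which equals f(x).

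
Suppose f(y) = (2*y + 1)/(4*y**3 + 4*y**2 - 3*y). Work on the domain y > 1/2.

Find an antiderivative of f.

Factor the denominator (y*(2*y - 1)*(2*y + 3)) and decompose: f = -1/(3*(2*y + 3)) + 1/(2*y - 1) - 1/(3*y); each piece integrates to a log, atan, or power term.
Check: d/dy[-log(y)/3 + log(y - 1/2)/2 - log(y + 3/2)/6] = (2*y + 1)/(4*y**3 + 4*y**2 - 3*y) = f(y).

An antiderivative is F(y) = -log(y)/3 + log(y - 1/2)/2 - log(y + 3/2)/6.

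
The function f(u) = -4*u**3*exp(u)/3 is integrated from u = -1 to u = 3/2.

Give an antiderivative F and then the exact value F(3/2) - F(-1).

f has the shape v'r + vr' for v = -4*u**3/3 + 4*u**2 - 8*u + 8 and r = exp(u) — it is the derivative of the product v*r.
F(u) = -4*(u**3 - 3*u**2 + 6*u - 6)*exp(u)/3 is an antiderivative of f.
Check: d/du[-4*(u**3 - 3*u**2 + 6*u - 6)*exp(u)/3] = -4*u**3*exp(u)/3 = f(u).
F(3/2) = exp(3/2)/2; F(-1) = 64*exp(-1)/3.
Integral = F(3/2) - F(-1) = -64*exp(-1)/3 + exp(3/2)/2.

Antiderivative: F(u) = -4*(u**3 - 3*u**2 + 6*u - 6)*exp(u)/3; value = -64*exp(-1)/3 + exp(3/2)/2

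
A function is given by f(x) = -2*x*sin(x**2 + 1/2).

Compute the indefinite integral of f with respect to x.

F(x) = cos(x**2 + 1/2) + C

f matches the chain-rule pattern g'(h)*h' with inner function h(x) = x**2 + 1/2; substituting u = h(x) collapses the integral.
Check: d/dx[cos(x**2 + 1/2)] = -2*x*sin(x**2 + 1/2) = f(x).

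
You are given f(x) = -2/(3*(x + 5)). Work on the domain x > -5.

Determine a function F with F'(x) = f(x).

An antiderivative is F(x) = -2*log(x/2 + 5/2)/3.

Since d/dx undoes antidifferentiation here, F'(x) = f(x) is required of F(x).
Check: d/dx[-2*log(x/2 + 5/2)/3] = -2/(3*x + 15), which equals f(x).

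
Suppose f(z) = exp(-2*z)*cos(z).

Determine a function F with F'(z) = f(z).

An antiderivative is F(z) = -(-sin(z) + 2*cos(z))*exp(-2*z)/5.

Differentiate the proposed F(z) back; it has to land on f(z) exactly.
Check: d/dz[-(-sin(z) + 2*cos(z))*exp(-2*z)/5] = exp(-2*z)*cos(z) = f(z).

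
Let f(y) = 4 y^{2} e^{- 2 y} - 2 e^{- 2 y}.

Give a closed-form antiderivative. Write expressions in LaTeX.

An antiderivative is F(y) = 2 y \left(- y - 1\right) e^{- 2 y}.

f has the shape u'v + uv' for u = - 2 y^{2} - 2 y and v = e^{- 2 y} — it is the derivative of the product u*v.
Check: d/dy[2 y \left(- y - 1\right) e^{- 2 y}] = \left(4 y^{2} - 2\right) e^{- 2 y}, which equals f(y).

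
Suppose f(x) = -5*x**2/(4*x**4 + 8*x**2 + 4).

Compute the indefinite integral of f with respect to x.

For F(x) to be correct the identity F'(x) - f(x) = 0 must hold.
Check: d/dx[5*x/(8*x**2 + 8) - 5*atan(x)/8] = -5*x**2/(4*x**4 + 8*x**2 + 4) = f(x).

F(x) = 5*x/(8*x**2 + 8) - 5*atan(x)/8 + C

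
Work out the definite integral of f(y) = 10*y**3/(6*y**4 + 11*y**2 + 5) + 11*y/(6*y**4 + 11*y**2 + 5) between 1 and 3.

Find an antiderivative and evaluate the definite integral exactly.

The integrand splits into summands that can be handled one at a time.
F(y) = (8*log(2*y**2 + 5/3) - 3*log(3*y**2 + 3))/6 is an antiderivative of f.
Check: d/dy[(8*log(2*y**2 + 5/3) - 3*log(3*y**2 + 3))/6] = (10*y**3 + 11*y)/(6*y**4 + 11*y**2 + 5), which equals f(y).
F(3) = -log(30)/2 + 4*log(59/3)/3; F(1) = -log(6)/2 + 4*log(11/3)/3.
Integral = F(3) - F(1) = -4*log(11/3)/3 - log(30)/2 + log(6)/2 + 4*log(59/3)/3.

Antiderivative: F(y) = (8*log(2*y**2 + 5/3) - 3*log(3*y**2 + 3))/6; value = -4*log(11/3)/3 - log(30)/2 + log(6)/2 + 4*log(59/3)/3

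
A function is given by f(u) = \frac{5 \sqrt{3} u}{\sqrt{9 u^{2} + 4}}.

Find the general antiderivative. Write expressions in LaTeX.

f matches the chain-rule pattern g'(h)*h' with inner function h(u) = 3 u^{2} + \frac{4}{3}; substituting w = h(u) collapses the integral.
Check: d/du[\frac{5 \sqrt{3} \sqrt{9 u^{2} + 4}}{9}] = \frac{5 \sqrt{3} u}{\sqrt{9 u^{2} + 4}} = f(u).

F(u) = \frac{5 \sqrt{3} \sqrt{9 u^{2} + 4}}{9} + C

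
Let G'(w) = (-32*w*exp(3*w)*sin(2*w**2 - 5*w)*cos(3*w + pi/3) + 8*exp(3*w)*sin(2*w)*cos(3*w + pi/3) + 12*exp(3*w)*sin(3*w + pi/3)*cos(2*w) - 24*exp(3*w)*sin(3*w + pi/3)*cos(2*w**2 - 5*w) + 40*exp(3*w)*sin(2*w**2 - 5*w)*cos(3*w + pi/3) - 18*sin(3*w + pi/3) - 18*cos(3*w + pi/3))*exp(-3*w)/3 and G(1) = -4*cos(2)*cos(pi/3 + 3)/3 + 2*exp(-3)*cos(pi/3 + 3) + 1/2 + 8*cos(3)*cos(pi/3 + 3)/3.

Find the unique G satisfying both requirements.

Recognize the product-rule pattern: G'(w) = u'v + uv' with u = -4*cos(2*w)/3 + 8*cos(2*w**2 - 5*w)/3 + 2*exp(-3*w), v = cos(3*w + pi/3), so integration by parts undoes it.
A general antiderivative is -2*(2*cos(2*w)/3 - 4*cos(2*w**2 - 5*w)/3 - exp(-3*w))*cos(3*w + pi/3) + C.
The condition gives C = -4*cos(2)*cos(pi/3 + 3)/3 + 2*exp(-3)*cos(pi/3 + 3) + 1/2 + 8*cos(3)*cos(pi/3 + 3)/3 - (-4*cos(2)*cos(pi/3 + 3)/3 + 2*exp(-3)*cos(pi/3 + 3) + 8*cos(3)*cos(pi/3 + 3)/3) = 1/2.
So G(w) = -2*(2*cos(2*w)/3 - 4*cos(2*w**2 - 5*w)/3 - exp(-3*w))*cos(3*w + pi/3) + 1/2.
Check: d/dw[-2*(2*cos(2*w)/3 - 4*cos(2*w**2 - 5*w)/3 - exp(-3*w))*cos(3*w + pi/3) + 1/2] = (-32*w*exp(3*w)*sin(2*w**2 - 5*w)*cos(3*w + pi/3) + 8*exp(3*w)*sin(2*w)*cos(3*w + pi/3) + 12*exp(3*w)*sin(3*w + pi/3)*cos(2*w) - 24*exp(3*w)*sin(3*w + pi/3)*cos(2*w**2 - 5*w) + 40*exp(3*w)*sin(2*w**2 - 5*w)*cos(3*w + pi/3) - 18*sin(3*w + pi/3) - 18*cos(3*w + pi/3))*exp(-3*w)/3 = G'(w).

G(w) = -2*(2*cos(2*w)/3 - 4*cos(2*w**2 - 5*w)/3 - exp(-3*w))*cos(3*w + pi/3) + 1/2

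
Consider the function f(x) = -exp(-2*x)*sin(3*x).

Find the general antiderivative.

F(x) = (2*sin(3*x) + 3*cos(3*x))*exp(-2*x)/13 + C

For F(x) to be correct the identity F'(x) - f(x) = 0 must hold.
Check: d/dx[(2*sin(3*x) + 3*cos(3*x))*exp(-2*x)/13] = -exp(-2*x)*sin(3*x) = f(x).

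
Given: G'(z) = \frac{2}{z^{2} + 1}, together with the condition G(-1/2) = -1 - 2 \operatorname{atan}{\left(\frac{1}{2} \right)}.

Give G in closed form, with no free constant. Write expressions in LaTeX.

Check a candidate G(z) by differentiating: d/dz[G] must match the given G'(z).
A general antiderivative is 2 \operatorname{atan}{\left(z \right)} + C.
The condition gives C = -1 - 2 \operatorname{atan}{\left(\frac{1}{2} \right)} - (- 2 \operatorname{atan}{\left(\frac{1}{2} \right)}) = -1.
So G(z) = 2 \operatorname{atan}{\left(z \right)} - 1.
Check: d/dz[2 \operatorname{atan}{\left(z \right)} - 1] = \frac{2}{z^{2} + 1} = G'(z).

G(z) = 2 \operatorname{atan}{\left(z \right)} - 1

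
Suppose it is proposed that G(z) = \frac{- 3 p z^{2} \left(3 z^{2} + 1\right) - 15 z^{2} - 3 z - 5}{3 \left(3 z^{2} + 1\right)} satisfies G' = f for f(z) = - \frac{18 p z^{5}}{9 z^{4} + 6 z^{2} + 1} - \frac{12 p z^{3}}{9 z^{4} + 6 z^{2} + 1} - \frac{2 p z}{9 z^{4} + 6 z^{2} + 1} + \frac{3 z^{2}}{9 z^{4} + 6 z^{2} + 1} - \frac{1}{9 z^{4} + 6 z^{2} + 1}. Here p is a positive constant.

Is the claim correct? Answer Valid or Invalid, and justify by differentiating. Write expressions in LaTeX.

Valid: G'(z) = f(z).

d/dz[G] = \frac{- 18 p z^{5} - 12 p z^{3} - 2 p z + 3 z^{2} - 1}{9 z^{4} + 6 z^{2} + 1}
This equals f(z) exactly, so the claim holds.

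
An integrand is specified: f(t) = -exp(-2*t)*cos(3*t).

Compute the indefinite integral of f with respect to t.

F(t) = -3*exp(-2*t)*sin(3*t)/13 + 2*exp(-2*t)*cos(3*t)/13 + C

Check any antiderivative F(t) by computing F'(t) and comparing it with f(t).
Check: d/dt[-3*exp(-2*t)*sin(3*t)/13 + 2*exp(-2*t)*cos(3*t)/13] = -exp(-2*t)*cos(3*t) = f(t).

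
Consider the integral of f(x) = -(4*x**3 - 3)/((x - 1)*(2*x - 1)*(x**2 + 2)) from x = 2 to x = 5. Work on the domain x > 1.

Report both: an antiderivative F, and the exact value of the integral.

Factor the denominator ((x - 1)*(2*x - 1)*(x**2 + 2)) and decompose: f = -(5*x + 19)/(9*(x**2 + 2)) - 20/(9*(2*x - 1)) - 1/(3*(x - 1)); each piece integrates to a log, atan, or power term.
F(x) = -log(x - 1)/3 - 10*log(x - 1/2)/9 - 5*log(x**2 + 2)/18 - 19*sqrt(2)*atan(sqrt(2)*x/2)/18 is an antiderivative of f.
Check: d/dx[-log(x - 1)/3 - 10*log(x - 1/2)/9 - 5*log(x**2 + 2)/18 - 19*sqrt(2)*atan(sqrt(2)*x/2)/18] = (3 - 4*x**3)/(2*x**4 - 3*x**3 + 5*x**2 - 6*x + 2), which equals f(x).
F(5) = -19*sqrt(2)*atan(5*sqrt(2)/2)/18 - 10*log(9/2)/9 - 5*log(27)/18 - log(4)/3; F(2) = -19*sqrt(2)*atan(sqrt(2))/18 - 5*log(6)/18 - 10*log(3/2)/9.
Integral = F(5) - F(2) = -19*sqrt(2)*atan(5*sqrt(2)/2)/18 - 10*log(9/2)/9 - 5*log(27)/18 - log(4)/3 + 10*log(3/2)/9 + 5*log(6)/18 + 19*sqrt(2)*atan(sqrt(2))/18.

Antiderivative: F(x) = -log(x - 1)/3 - 10*log(x - 1/2)/9 - 5*log(x**2 + 2)/18 - 19*sqrt(2)*atan(sqrt(2)*x/2)/18; value = -19*sqrt(2)*atan(5*sqrt(2)/2)/18 - 10*log(9/2)/9 - 5*log(27)/18 - log(4)/3 + 10*log(3/2)/9 + 5*log(6)/18 + 19*sqrt(2)*atan(sqrt(2))/18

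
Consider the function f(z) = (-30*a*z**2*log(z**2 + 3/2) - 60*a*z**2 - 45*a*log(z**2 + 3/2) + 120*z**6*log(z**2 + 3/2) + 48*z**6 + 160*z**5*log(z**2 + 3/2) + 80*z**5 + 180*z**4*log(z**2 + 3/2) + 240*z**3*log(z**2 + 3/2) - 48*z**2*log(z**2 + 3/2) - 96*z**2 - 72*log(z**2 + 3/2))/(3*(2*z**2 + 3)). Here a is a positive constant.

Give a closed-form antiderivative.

An antiderivative is F(z) = -5*a*z*log(z**2 + 3/2) + 4*z**5*log(z**2 + 3/2) + 20*z**4*log(z**2 + 3/2)/3 - 8*z*log(z**2 + 3/2).

f has the shape u'v + uv' for u = -5*a*z + 4*z**5 + 20*z**4/3 - 8*z and v = log(z**2 + 3/2) — it is the derivative of the product u*v.
Check: d/dz[-5*a*z*log(z**2 + 3/2) + 4*z**5*log(z**2 + 3/2) + 20*z**4*log(z**2 + 3/2)/3 - 8*z*log(z**2 + 3/2)] = (-30*a*z**2*log(z**2 + 3/2) - 60*a*z**2 - 45*a*log(z**2 + 3/2) + 120*z**6*log(z**2 + 3/2) + 48*z**6 + 160*z**5*log(z**2 + 3/2) + 80*z**5 + 180*z**4*log(z**2 + 3/2) + 240*z**3*log(z**2 + 3/2) - 48*z**2*log(z**2 + 3/2) - 96*z**2 - 72*log(z**2 + 3/2))/(6*z**2 + 9), which equals f(z).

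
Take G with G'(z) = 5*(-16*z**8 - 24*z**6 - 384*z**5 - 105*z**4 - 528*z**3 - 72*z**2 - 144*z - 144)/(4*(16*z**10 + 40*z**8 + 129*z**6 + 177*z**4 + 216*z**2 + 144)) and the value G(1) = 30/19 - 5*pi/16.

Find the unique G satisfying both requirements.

G(z) = (-20*z**4*atan(z) - 15*z**2*atan(z) - 60*atan(z) + 120)/(16*z**4 + 12*z**2 + 48)

Check a candidate G(z) by differentiating: d/dz[G] must match the given G'(z).
A general antiderivative is -5*atan(z)/4 + 5/(2*z**4/3 + z**2/2 + 2) + C.
The condition gives C = 30/19 - 5*pi/16 - (30/19 - 5*pi/16) = 0.
So G(z) = (-20*z**4*atan(z) - 15*z**2*atan(z) - 60*atan(z) + 120)/(16*z**4 + 12*z**2 + 48).
Check: d/dz[(-20*z**4*atan(z) - 15*z**2*atan(z) - 60*atan(z) + 120)/(16*z**4 + 12*z**2 + 48)] = (-80*z**8 - 120*z**6 - 1920*z**5 - 525*z**4 - 2640*z**3 - 360*z**2 - 720*z - 720)/(64*z**10 + 160*z**8 + 516*z**6 + 708*z**4 + 864*z**2 + 576), which equals G'(z).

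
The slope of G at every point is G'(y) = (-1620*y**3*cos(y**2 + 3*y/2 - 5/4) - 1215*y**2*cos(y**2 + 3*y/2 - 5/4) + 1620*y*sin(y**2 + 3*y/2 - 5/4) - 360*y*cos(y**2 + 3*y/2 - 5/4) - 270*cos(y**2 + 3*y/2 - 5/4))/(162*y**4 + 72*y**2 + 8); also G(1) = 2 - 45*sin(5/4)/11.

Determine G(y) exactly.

Recognize the product-rule pattern: G'(y) = u'v + uv' with u = -15/(2*(3*y**2/2 + 1/3)), v = sin(y**2 + 3*y/2 - 5/4), so integration by parts undoes it.
A general antiderivative is -15*sin(y**2 + 3*y/2 - 5/4)/(2*(3*y**2/2 + 1/3)) + C.
The condition gives C = 2 - 45*sin(5/4)/11 - (-45*sin(5/4)/11) = 2.
So G(y) = (18*y**2 - 45*sin(y**2 + 3*y/2 - 5/4) + 4)/(9*y**2 + 2).
Check: d/dy[(18*y**2 - 45*sin(y**2 + 3*y/2 - 5/4) + 4)/(9*y**2 + 2)] = (-1620*y**3*cos(y**2 + 3*y/2 - 5/4) - 1215*y**2*cos(y**2 + 3*y/2 - 5/4) + 1620*y*sin(y**2 + 3*y/2 - 5/4) - 360*y*cos(y**2 + 3*y/2 - 5/4) - 270*cos(y**2 + 3*y/2 - 5/4))/(162*y**4 + 72*y**2 + 8) = G'(y).

G(y) = (18*y**2 - 45*sin(y**2 + 3*y/2 - 5/4) + 4)/(9*y**2 + 2)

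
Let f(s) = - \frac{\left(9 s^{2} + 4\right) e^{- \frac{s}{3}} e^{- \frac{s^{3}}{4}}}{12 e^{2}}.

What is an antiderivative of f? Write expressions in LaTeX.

An antiderivative is F(s) = \frac{e^{- \frac{s}{3}} e^{- \frac{s^{3}}{4}}}{e^{2}}.

f matches the chain-rule pattern g'(h)*h' with inner function h(s) = - \frac{s^{3}}{4} - \frac{s}{3} - 2; substituting u = h(s) collapses the integral.
Check: d/ds[\frac{e^{- \frac{s}{3}} e^{- \frac{s^{3}}{4}}}{e^{2}}] = \frac{\left(- 9 s^{2} - 4\right) e^{- \frac{s}{3}} e^{- \frac{s^{3}}{4}}}{12 e^{2}}, which equals f(s).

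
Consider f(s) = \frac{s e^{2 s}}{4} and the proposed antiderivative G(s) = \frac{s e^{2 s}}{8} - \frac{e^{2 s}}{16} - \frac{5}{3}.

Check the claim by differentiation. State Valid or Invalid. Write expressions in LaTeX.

d/ds[G] = \frac{s e^{2 s}}{4}
This equals f(s) exactly, so the claim holds.

Valid. The derivative of G reproduces f.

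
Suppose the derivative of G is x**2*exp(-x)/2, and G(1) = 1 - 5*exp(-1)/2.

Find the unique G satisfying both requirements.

G(x) = (-x**2 - 2*x - 2)*exp(-x)/2 + 1

Recognize the product-rule pattern: G'(x) = u'v + uv' with u = -x**2/2 - x - 1, v = exp(-x), so integration by parts undoes it.
A general antiderivative is (-x**2 - 2*x - 2)*exp(-x)/2 + C.
The condition gives C = 1 - 5*exp(-1)/2 - (-5*exp(-1)/2) = 1.
So G(x) = (-x**2 - 2*x - 2)*exp(-x)/2 + 1.
Check: d/dx[(-x**2 - 2*x - 2)*exp(-x)/2 + 1] = x**2*exp(-x)/2 = G'(x).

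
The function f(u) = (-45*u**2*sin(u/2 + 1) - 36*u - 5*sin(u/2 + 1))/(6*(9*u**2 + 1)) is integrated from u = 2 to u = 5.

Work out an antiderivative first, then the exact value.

A candidate is checked by its d/du: the result must match f(u).
F(u) = -log(3*u**2 + 1/3)/3 + 5*cos(u/2 + 1)/3 is an antiderivative of f.
Check: d/du[-log(3*u**2 + 1/3)/3 + 5*cos(u/2 + 1)/3] = (-45*u**2*sin(u/2 + 1) - 36*u - 5*sin(u/2 + 1))/(54*u**2 + 6), which equals f(u).
F(5) = 5*cos(7/2)/3 - log(226/3)/3; F(2) = -log(37/3)/3 + 5*cos(2)/3.
Integral = F(5) - F(2) = 5*cos(7/2)/3 - log(226/3)/3 - 5*cos(2)/3 + log(37/3)/3.

Antiderivative: F(u) = -log(3*u**2 + 1/3)/3 + 5*cos(u/2 + 1)/3; value = 5*cos(7/2)/3 - log(226/3)/3 - 5*cos(2)/3 + log(37/3)/3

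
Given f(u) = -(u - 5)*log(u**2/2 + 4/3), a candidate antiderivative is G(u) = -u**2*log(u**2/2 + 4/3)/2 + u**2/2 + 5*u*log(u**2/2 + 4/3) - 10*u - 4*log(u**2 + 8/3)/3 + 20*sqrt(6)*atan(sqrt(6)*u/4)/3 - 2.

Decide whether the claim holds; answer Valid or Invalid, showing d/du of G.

d/du[G] = -u*log(3*u**2 + 8) + u*log(6) + 5*log(3*u**2 + 8) - 5*log(6)
This equals f(u) exactly, so the claim holds.

Valid: G'(u) = f(u).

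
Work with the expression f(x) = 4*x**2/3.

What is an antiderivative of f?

A first test for any F(x): its x-derivative must equal f(x) identically.
Check: d/dx[4*x**3/9] = 4*x**2/3 = f(x).

An antiderivative is F(x) = 4*x**3/9.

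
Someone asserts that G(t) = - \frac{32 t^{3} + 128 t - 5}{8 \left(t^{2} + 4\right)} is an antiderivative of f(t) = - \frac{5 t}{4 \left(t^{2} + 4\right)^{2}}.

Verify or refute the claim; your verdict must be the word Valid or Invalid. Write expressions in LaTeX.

Invalid: d/dt[G] - f = -4, which is not 0.

d/dt[G] = \frac{- 16 t^{4} - 128 t^{2} - 5 t - 256}{4 t^{4} + 32 t^{2} + 64}
d/dt[G] - f(t) = -4 != 0.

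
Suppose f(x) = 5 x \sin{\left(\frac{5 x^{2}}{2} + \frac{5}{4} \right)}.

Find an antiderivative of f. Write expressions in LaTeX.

f matches the chain-rule pattern g'(h)*h' with inner function h(x) = \frac{5 x^{2}}{2} + \frac{5}{4}; substituting u = h(x) collapses the integral.
Check: d/dx[- \cos{\left(\frac{5 x^{2}}{2} + \frac{5}{4} \right)}] = 5 x \sin{\left(\frac{5 x^{2}}{2} + \frac{5}{4} \right)} = f(x).

An antiderivative is F(x) = - \cos{\left(\frac{5 x^{2}}{2} + \frac{5}{4} \right)}.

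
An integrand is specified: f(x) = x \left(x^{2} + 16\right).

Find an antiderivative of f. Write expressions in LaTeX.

An antiderivative is F(x) = \frac{\left(x^{2} + 16\right)^{2}}{4}.

The substitution u = \frac{x^{2}}{4} + 4 works: f is exactly (dF/du)*(du/dx) for that inner function.
Check: d/dx[\frac{\left(x^{2} + 16\right)^{2}}{4}] = x^{3} + 16 x, which equals f(x).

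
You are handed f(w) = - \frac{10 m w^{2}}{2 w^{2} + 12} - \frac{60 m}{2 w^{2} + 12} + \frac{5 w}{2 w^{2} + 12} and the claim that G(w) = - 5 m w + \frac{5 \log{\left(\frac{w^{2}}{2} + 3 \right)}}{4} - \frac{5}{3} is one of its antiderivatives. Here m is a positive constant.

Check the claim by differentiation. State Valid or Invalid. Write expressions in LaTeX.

d/dw[G] = \frac{- 10 m w^{2} - 60 m + 5 w}{2 w^{2} + 12}
This equals f(w) exactly, so the claim holds.

Valid: G'(w) = f(w).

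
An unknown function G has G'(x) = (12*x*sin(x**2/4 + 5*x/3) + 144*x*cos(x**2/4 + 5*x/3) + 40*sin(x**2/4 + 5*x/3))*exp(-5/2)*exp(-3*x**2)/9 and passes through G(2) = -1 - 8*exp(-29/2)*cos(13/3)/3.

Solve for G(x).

G(x) = (-3*exp(5/2)*exp(3*x**2) - 8*cos(x**2/4 + 5*x/3))*exp(-5/2)*exp(-3*x**2)/3

Recognize the product-rule pattern: G'(x) = u'v + uv' with u = -8*cos(x**2/4 + 5*x/3)/3, v = exp(-3*x**2 - 5/2), so integration by parts undoes it.
A general antiderivative is -8*exp(-3*x**2 - 5/2)*cos(x**2/4 + 5*x/3)/3 + C.
The condition gives C = -1 - 8*exp(-29/2)*cos(13/3)/3 - (-8*exp(-29/2)*cos(13/3)/3) = -1.
So G(x) = (-3*exp(5/2)*exp(3*x**2) - 8*cos(x**2/4 + 5*x/3))*exp(-5/2)*exp(-3*x**2)/3.
Check: d/dx[(-3*exp(5/2)*exp(3*x**2) - 8*cos(x**2/4 + 5*x/3))*exp(-5/2)*exp(-3*x**2)/3] = (12*x*sin(x**2/4 + 5*x/3) + 144*x*cos(x**2/4 + 5*x/3) + 40*sin(x**2/4 + 5*x/3))*exp(-5/2)*exp(-3*x**2)/9 = G'(x).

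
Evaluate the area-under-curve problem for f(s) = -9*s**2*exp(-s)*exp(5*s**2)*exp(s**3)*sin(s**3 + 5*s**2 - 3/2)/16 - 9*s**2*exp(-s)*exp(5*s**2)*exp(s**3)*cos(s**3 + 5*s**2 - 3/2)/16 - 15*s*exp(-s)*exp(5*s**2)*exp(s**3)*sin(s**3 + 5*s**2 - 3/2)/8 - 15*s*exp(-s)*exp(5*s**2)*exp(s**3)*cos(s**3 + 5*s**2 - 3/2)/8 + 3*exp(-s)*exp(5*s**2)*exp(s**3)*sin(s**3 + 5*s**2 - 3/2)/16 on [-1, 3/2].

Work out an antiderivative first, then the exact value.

Antiderivative: F(s) = -3*exp(-s)*exp(5*s**2)*exp(s**3)*sin(s**3 + 5*s**2 - 3/2)/16; value = -3*exp(105/8)*sin(105/8)/16 + 3*exp(5)*sin(5/2)/16

f has the shape u'v + uv' for u = -3*exp(s**3 + 5*s**2 - s)/16 and v = sin(s**3 + 5*s**2 - 3/2) — it is the derivative of the product u*v.
F(s) = -3*exp(-s)*exp(5*s**2)*exp(s**3)*sin(s**3 + 5*s**2 - 3/2)/16 is an antiderivative of f.
Check: d/ds[-3*exp(-s)*exp(5*s**2)*exp(s**3)*sin(s**3 + 5*s**2 - 3/2)/16] = (-9*s**2*exp(5*s**2)*exp(s**3)*sin(s**3 + 5*s**2 - 3/2) - 9*s**2*exp(5*s**2)*exp(s**3)*cos(s**3 + 5*s**2 - 3/2) - 30*s*exp(5*s**2)*exp(s**3)*sin(s**3 + 5*s**2 - 3/2) - 30*s*exp(5*s**2)*exp(s**3)*cos(s**3 + 5*s**2 - 3/2) + 3*exp(5*s**2)*exp(s**3)*sin(s**3 + 5*s**2 - 3/2))*exp(-s)/16, which equals f(s).
F(3/2) = -3*exp(105/8)*sin(105/8)/16; F(-1) = -3*exp(5)*sin(5/2)/16.
Integral = F(3/2) - F(-1) = -3*exp(105/8)*sin(105/8)/16 + 3*exp(5)*sin(5/2)/16.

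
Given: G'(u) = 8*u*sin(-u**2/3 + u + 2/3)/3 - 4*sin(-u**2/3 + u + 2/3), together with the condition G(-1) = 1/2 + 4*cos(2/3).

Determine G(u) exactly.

G'(u) matches the chain-rule pattern g'(h)*h' with inner function h(u) = -u**2/3 + u + 2/3; substituting w = h(u) collapses the integral.
A general antiderivative is 4*cos(-u**2/3 + u + 2/3) + C.
The condition gives C = 1/2 + 4*cos(2/3) - (4*cos(2/3)) = 1/2.
So G(u) = 4*cos(-u**2/3 + u + 2/3) + 1/2.
Check: d/du[4*cos(-u**2/3 + u + 2/3) + 1/2] = 8*u*sin(-u**2/3 + u + 2/3)/3 - 4*sin(-u**2/3 + u + 2/3) = G'(u).

G(u) = 4*cos(-u**2/3 + u + 2/3) + 1/2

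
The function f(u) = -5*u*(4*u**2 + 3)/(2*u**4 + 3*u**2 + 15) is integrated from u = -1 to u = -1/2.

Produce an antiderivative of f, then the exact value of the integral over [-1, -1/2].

f matches the chain-rule pattern g'(h)*h' with inner function h(u) = 2*u**4/3 + u**2 + 5; substituting w = h(u) collapses the integral.
F(u) = -5*log(2*u**4/3 + u**2 + 5)/2 is an antiderivative of f.
Check: d/du[-5*log(2*u**4/3 + u**2 + 5)/2] = (-20*u**3 - 15*u)/(2*u**4 + 3*u**2 + 15), which equals f(u).
F(-1/2) = -5*log(127/24)/2; F(-1) = -5*log(20/3)/2.
Integral = F(-1/2) - F(-1) = -5*log(127/24)/2 + 5*log(20/3)/2.

Antiderivative: F(u) = -5*log(2*u**4/3 + u**2 + 5)/2; value = -5*log(127/24)/2 + 5*log(20/3)/2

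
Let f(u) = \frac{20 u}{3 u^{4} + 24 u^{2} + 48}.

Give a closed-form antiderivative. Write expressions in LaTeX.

An antiderivative is F(u) = - \frac{10}{3 \left(u^{2} + 4\right)}.

f matches the chain-rule pattern g'(h)*h' with inner function h(u) = \frac{u^{2}}{2} + 2; substituting w = h(u) collapses the integral.
Check: d/du[- \frac{10}{3 \left(u^{2} + 4\right)}] = \frac{20 u}{3 u^{4} + 24 u^{2} + 48} = f(u).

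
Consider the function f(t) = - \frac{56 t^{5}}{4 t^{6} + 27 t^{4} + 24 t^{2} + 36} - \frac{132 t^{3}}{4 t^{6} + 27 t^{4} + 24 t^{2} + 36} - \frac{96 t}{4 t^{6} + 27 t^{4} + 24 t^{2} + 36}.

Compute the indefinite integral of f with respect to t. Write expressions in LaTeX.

The integrand splits into summands that can be handled one at a time.
Check: d/dt[- 5 \log{\left(t^{2} + 6 \right)} - \log{\left(\frac{2 t^{4}}{3} + \frac{t^{2}}{2} + 1 \right)}] = \frac{- 56 t^{5} - 132 t^{3} - 96 t}{4 t^{6} + 27 t^{4} + 24 t^{2} + 36}, which equals f(t).

F(t) = - 5 \log{\left(t^{2} + 6 \right)} - \log{\left(\frac{2 t^{4}}{3} + \frac{t^{2}}{2} + 1 \right)} + C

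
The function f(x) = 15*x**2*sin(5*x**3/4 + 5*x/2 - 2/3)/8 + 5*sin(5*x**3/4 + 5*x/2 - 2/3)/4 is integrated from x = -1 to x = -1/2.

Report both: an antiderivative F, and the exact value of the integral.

Antiderivative: F(x) = -cos(5*x**3/4 + 5*x/2 - 2/3)/2; value = cos(53/12)/2 - cos(199/96)/2

The substitution u = 5*x**3/4 + 5*x/2 - 2/3 works: f is exactly (dF/du)*(du/dx) for that inner function.
F(x) = -cos(5*x**3/4 + 5*x/2 - 2/3)/2 is an antiderivative of f.
Check: d/dx[-cos(5*x**3/4 + 5*x/2 - 2/3)/2] = 15*x**2*sin(5*x**3/4 + 5*x/2 - 2/3)/8 + 5*sin(5*x**3/4 + 5*x/2 - 2/3)/4 = f(x).
F(-1/2) = -cos(199/96)/2; F(-1) = -cos(53/12)/2.
Integral = F(-1/2) - F(-1) = cos(53/12)/2 - cos(199/96)/2.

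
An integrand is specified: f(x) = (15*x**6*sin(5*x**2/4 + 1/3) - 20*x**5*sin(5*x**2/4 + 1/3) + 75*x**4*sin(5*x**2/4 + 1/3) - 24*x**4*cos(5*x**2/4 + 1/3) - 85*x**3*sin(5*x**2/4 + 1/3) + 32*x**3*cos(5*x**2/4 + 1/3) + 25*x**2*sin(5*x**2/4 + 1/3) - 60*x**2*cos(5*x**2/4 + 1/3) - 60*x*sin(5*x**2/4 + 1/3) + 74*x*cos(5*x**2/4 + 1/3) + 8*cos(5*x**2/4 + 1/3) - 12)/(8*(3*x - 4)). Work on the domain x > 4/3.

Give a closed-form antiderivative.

A candidate is checked by its d/dx: the result must match f(x).
Check: d/dx[((-x**4 - 5*x**2 - x - 3)*cos(5*x**2/4 + 1/3) - 2*log(3*x/2 - 2))/4] = (15*x**6*sin(5*x**2/4 + 1/3) - 20*x**5*sin(5*x**2/4 + 1/3) + 75*x**4*sin(5*x**2/4 + 1/3) - 24*x**4*cos(5*x**2/4 + 1/3) - 85*x**3*sin(5*x**2/4 + 1/3) + 32*x**3*cos(5*x**2/4 + 1/3) + 25*x**2*sin(5*x**2/4 + 1/3) - 60*x**2*cos(5*x**2/4 + 1/3) - 60*x*sin(5*x**2/4 + 1/3) + 74*x*cos(5*x**2/4 + 1/3) + 8*cos(5*x**2/4 + 1/3) - 12)/(24*x - 32), which equals f(x).

An antiderivative is F(x) = ((-x**4 - 5*x**2 - x - 3)*cos(5*x**2/4 + 1/3) - 2*log(3*x/2 - 2))/4.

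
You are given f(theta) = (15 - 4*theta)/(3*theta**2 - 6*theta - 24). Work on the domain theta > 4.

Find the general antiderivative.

F(theta) = -log(theta - 4)/18 - 23*log(theta + 2)/18 + C

The denominator factors as 3*(theta - 4)*(theta + 2); partial fractions split f into directly integrable pieces: -23/(18*(theta + 2)) - 1/(18*(theta - 4)).
Check: d/dtheta[-log(theta - 4)/18 - 23*log(theta + 2)/18] = (15 - 4*theta)/(3*theta**2 - 6*theta - 24) = f(theta).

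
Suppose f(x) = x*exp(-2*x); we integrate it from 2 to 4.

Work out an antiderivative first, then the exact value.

f has the shape u'v + uv' for u = -x/2 - 1/4 and v = exp(-2*x) — it is the derivative of the product u*v.
F(x) = (-2*x - 1)*exp(-2*x)/4 is an antiderivative of f.
Check: d/dx[(-2*x - 1)*exp(-2*x)/4] = x*exp(-2*x) = f(x).
F(4) = -9*exp(-8)/4; F(2) = -5*exp(-4)/4.
Integral = F(4) - F(2) = -9*exp(-8)/4 + 5*exp(-4)/4.

Antiderivative: F(x) = (-2*x - 1)*exp(-2*x)/4; value = -9*exp(-8)/4 + 5*exp(-4)/4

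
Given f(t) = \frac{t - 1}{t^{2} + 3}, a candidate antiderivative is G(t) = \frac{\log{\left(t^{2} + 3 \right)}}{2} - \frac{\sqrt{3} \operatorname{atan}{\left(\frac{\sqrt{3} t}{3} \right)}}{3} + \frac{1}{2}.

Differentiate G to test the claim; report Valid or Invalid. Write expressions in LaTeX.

d/dt[G] = \frac{t - 1}{t^{2} + 3}
This equals f(t) exactly, so the claim holds.

Valid - differentiating G returns exactly f.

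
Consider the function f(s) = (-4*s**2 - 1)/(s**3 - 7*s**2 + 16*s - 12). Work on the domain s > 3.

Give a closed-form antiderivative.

The denominator factors as (s - 3)*(s - 2)**2; partial fractions split f into directly integrable pieces: 33/(s - 2) + 17/(s - 2)**2 - 37/(s - 3).
Check: d/ds[(-37*s*log(s - 3) + 33*s*log(s - 2) + 74*log(s - 3) - 66*log(s - 2) - 17)/(s - 2)] = (-4*s**2 - 1)/(s**3 - 7*s**2 + 16*s - 12) = f(s).

An antiderivative is F(s) = (-37*s*log(s - 3) + 33*s*log(s - 2) + 74*log(s - 3) - 66*log(s - 2) - 17)/(s - 2).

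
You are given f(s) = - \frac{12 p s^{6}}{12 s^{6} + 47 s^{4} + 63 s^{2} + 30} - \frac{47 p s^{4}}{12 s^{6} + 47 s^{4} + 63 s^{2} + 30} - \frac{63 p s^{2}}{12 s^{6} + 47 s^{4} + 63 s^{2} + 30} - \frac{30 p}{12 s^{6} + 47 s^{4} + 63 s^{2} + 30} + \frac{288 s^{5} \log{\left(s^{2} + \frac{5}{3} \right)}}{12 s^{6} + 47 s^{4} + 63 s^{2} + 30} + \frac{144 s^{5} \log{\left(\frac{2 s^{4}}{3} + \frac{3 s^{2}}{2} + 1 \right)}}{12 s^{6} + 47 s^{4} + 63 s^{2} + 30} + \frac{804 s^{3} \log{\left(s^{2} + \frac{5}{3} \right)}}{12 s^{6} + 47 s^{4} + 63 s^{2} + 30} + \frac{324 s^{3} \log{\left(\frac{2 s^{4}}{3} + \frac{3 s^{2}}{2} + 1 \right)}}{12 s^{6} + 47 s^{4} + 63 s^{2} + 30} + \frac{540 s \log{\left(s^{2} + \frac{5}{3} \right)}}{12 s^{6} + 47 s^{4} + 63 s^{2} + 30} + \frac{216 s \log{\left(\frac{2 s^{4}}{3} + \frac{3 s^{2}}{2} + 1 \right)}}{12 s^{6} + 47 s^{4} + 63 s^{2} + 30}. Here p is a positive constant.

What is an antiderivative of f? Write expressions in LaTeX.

Integrate term by term and add the pieces.
Check: d/ds[- p s + 6 \log{\left(s^{2} + \frac{5}{3} \right)} \log{\left(\frac{2 s^{4}}{3} + \frac{3 s^{2}}{2} + 1 \right)}] = \frac{- 12 p s^{6} - 47 p s^{4} - 63 p s^{2} - 30 p + 288 s^{5} \log{\left(s^{2} + \frac{5}{3} \right)} + 144 s^{5} \log{\left(\frac{2 s^{4}}{3} + \frac{3 s^{2}}{2} + 1 \right)} + 804 s^{3} \log{\left(s^{2} + \frac{5}{3} \right)} + 324 s^{3} \log{\left(\frac{2 s^{4}}{3} + \frac{3 s^{2}}{2} + 1 \right)} + 540 s \log{\left(s^{2} + \frac{5}{3} \right)} + 216 s \log{\left(\frac{2 s^{4}}{3} + \frac{3 s^{2}}{2} + 1 \right)}}{12 s^{6} + 47 s^{4} + 63 s^{2} + 30}, which equals f(s).

An antiderivative is F(s) = - p s + 6 \log{\left(s^{2} + \frac{5}{3} \right)} \log{\left(\frac{2 s^{4}}{3} + \frac{3 s^{2}}{2} + 1 \right)}.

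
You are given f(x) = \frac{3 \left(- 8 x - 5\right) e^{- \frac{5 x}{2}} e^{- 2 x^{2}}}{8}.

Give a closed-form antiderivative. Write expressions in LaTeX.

An antiderivative is F(x) = \frac{3 e^{- \frac{5 x}{2}} e^{- 2 x^{2}}}{4}.

f matches the chain-rule pattern g'(h)*h' with inner function h(x) = - 2 x^{2} - \frac{5 x}{2}; substituting u = h(x) collapses the integral.
Check: d/dx[\frac{3 e^{- \frac{5 x}{2}} e^{- 2 x^{2}}}{4}] = \frac{\left(- 24 x - 15\right) e^{- \frac{5 x}{2}} e^{- 2 x^{2}}}{8}, which equals f(x).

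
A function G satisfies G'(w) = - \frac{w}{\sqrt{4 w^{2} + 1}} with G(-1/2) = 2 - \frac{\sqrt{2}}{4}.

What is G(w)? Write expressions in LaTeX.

G'(w) matches the chain-rule pattern g'(h)*h' with inner function h(w) = 4 w^{2} + 1; substituting u = h(w) collapses the integral.
A general antiderivative is - \frac{\sqrt{4 w^{2} + 1}}{4} + C.
The condition gives C = 2 - \frac{\sqrt{2}}{4} - (- \frac{\sqrt{2}}{4}) = 2.
So G(w) = 2 - \frac{\sqrt{4 w^{2} + 1}}{4}.
Check: d/dw[2 - \frac{\sqrt{4 w^{2} + 1}}{4}] = - \frac{w}{\sqrt{4 w^{2} + 1}} = G'(w).

G(w) = 2 - \frac{\sqrt{4 w^{2} + 1}}{4}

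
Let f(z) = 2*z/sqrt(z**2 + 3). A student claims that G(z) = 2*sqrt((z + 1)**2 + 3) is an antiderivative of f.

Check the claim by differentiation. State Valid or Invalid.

d/dz[G] = (2*z + 2)/sqrt(z**2 + 2*z + 4)
d/dz[G] - f(z) = (2*z*sqrt(z**2 + 3) - 2*z*sqrt(z**2 + 2*z + 4) + 2*sqrt(z**2 + 3))/(sqrt(z**2 + 3)*sqrt(z**2 + 2*z + 4)) != 0.

Invalid: d/dz[G] - f = (2*z*sqrt(z**2 + 3) - 2*z*sqrt(z**2 + 2*z + 4) + 2*sqrt(z**2 + 3))/(sqrt(z**2 + 3)*sqrt(z**2 + 2*z + 4)), which is not 0.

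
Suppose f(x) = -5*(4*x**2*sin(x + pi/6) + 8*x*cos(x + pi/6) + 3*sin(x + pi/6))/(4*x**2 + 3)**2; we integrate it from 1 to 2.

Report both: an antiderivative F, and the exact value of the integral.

Recognize the product-rule pattern: f = u'v + uv' with u = 5/(2*(2*x**2 + 3/2)), v = cos(x + pi/6), so integration by parts undoes it.
F(x) = 5*cos(x + pi/6)/(4*x**2 + 3) is an antiderivative of f.
Check: d/dx[5*cos(x + pi/6)/(4*x**2 + 3)] = (-20*x**2*sin(x + pi/6) - 40*x*cos(x + pi/6) - 15*sin(x + pi/6))/(16*x**4 + 24*x**2 + 9), which equals f(x).
F(2) = 5*cos(pi/6 + 2)/19; F(1) = 5*cos(pi/6 + 1)/7.
Integral = F(2) - F(1) = 5*cos(pi/6 + 2)/19 - 5*cos(pi/6 + 1)/7.

Antiderivative: F(x) = 5*cos(x + pi/6)/(4*x**2 + 3); value = 5*cos(pi/6 + 2)/19 - 5*cos(pi/6 + 1)/7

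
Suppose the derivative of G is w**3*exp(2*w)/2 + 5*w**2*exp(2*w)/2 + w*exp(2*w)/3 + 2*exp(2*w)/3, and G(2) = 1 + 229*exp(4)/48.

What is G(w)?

Recognize the product-rule pattern: G'(w) = u'v + uv' with u = w**3/4 + 7*w**2/8 - 17*w/24 + 11/16, v = exp(2*w), so integration by parts undoes it.
A general antiderivative is (12*w**3 + 42*w**2 - 34*w + 33)*exp(2*w)/48 + C.
The condition gives C = 1 + 229*exp(4)/48 - (229*exp(4)/48) = 1.
So G(w) = (12*w**3*exp(2*w) + 42*w**2*exp(2*w) - 34*w*exp(2*w) + 33*exp(2*w) + 48)/48.
Check: d/dw[(12*w**3*exp(2*w) + 42*w**2*exp(2*w) - 34*w*exp(2*w) + 33*exp(2*w) + 48)/48] = w**3*exp(2*w)/2 + 5*w**2*exp(2*w)/2 + w*exp(2*w)/3 + 2*exp(2*w)/3 = G'(w).

G(w) = (12*w**3*exp(2*w) + 42*w**2*exp(2*w) - 34*w*exp(2*w) + 33*exp(2*w) + 48)/48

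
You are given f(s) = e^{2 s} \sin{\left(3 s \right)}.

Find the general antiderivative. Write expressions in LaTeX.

A candidate is checked by its d/ds: the result must match f(s).
Check: d/ds[- \frac{\left(- 2 \sin{\left(3 s \right)} + 3 \cos{\left(3 s \right)}\right) e^{2 s}}{13}] = e^{2 s} \sin{\left(3 s \right)} = f(s).

F(s) = - \frac{\left(- 2 \sin{\left(3 s \right)} + 3 \cos{\left(3 s \right)}\right) e^{2 s}}{13} + C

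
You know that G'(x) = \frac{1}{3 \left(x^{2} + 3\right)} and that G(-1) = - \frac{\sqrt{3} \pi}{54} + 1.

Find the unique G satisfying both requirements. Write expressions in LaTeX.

G(x) = \frac{\sqrt{3} \operatorname{atan}{\left(\frac{\sqrt{3} x}{3} \right)}}{9} + 1

Recover the given G'(x) by differentiating a candidate G(x); any mismatch rules it out.
A general antiderivative is \frac{\sqrt{3} \operatorname{atan}{\left(\frac{\sqrt{3} x}{3} \right)}}{9} + C.
The condition gives C = - \frac{\sqrt{3} \pi}{54} + 1 - (- \frac{\sqrt{3} \pi}{54}) = 1.
So G(x) = \frac{\sqrt{3} \operatorname{atan}{\left(\frac{\sqrt{3} x}{3} \right)}}{9} + 1.
Check: d/dx[\frac{\sqrt{3} \operatorname{atan}{\left(\frac{\sqrt{3} x}{3} \right)}}{9} + 1] = \frac{1}{3 x^{2} + 9}, which equals G'(x).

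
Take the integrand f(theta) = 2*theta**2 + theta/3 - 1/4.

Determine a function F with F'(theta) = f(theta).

Integrate term by term and add the pieces.
Check: d/dtheta[2*theta**3/3 + theta**2/6 - theta/4] = 2*theta**2 + theta/3 - 1/4 = f(theta).

An antiderivative is F(theta) = 2*theta**3/3 + theta**2/6 - theta/4.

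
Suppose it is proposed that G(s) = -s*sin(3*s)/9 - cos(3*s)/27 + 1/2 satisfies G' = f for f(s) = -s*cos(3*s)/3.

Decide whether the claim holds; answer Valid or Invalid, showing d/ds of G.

Valid - the claim checks out under differentiation.

d/ds[G] = -s*cos(3*s)/3
This equals f(s) exactly, so the claim holds.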